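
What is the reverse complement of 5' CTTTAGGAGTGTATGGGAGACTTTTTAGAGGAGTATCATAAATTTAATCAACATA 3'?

5′-TATGTTGATTAAATTTATGATACTCCTCTAAAAAGTCTCCCATACACTCCTAAAG-3′

Complement each base (A↔T, G↔C): GAAATCCTCACATACCCTCTGAAAAATCTCCTCATAGTATTTAAATTAGTTGTAT. Then reverse.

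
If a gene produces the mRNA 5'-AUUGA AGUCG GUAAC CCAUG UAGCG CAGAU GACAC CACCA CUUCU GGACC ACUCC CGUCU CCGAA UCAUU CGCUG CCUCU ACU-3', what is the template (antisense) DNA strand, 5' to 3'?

Replace U with T to get the coding DNA strand: ATTGAAGTCGGTAACCCATGTAGCGCAGATGACACCACCACTTCTGGACCACTCCCGTCTCCGAATCATTCGCTGCCTCTACT. The template strand is its reverse complement (complement TAACTTCAGCCATTGGGTACATCGCGTCTACTGTGGTGGTGAAGACCTGGTGAGGGCAGAGGCTTAGTAAGCGACGGAGATGA, then reverse).

5′-AGTAGAGGCAGCGAATGATTCGGAGACGGGAGTGGTCCAGAAGTGGTGGTGTCATCTGCGCTACATGGGTTACCGACTTCAAT-3′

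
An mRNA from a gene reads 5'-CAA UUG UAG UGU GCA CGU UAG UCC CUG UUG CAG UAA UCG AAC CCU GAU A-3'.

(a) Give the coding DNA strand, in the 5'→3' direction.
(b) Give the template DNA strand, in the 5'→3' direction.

(a) The coding strand matches the mRNA with U→T.
(b) The template strand is the reverse complement of the coding strand.

(a) 5'-CAATTGTAGTGTGCACGTTAGTCCCTGTTGCAGTAATCGAACCCTGATA-3'
(b) 5'-TATCAGGGTTCGATTACTGCAACAGGGACTAACGTGCACACTACAATTG-3'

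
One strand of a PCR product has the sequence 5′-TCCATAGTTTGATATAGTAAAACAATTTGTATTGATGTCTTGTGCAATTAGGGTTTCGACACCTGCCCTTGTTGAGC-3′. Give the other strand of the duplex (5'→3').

Pairing A↔T and G↔C gives AGGTATCAAACTATATCATTTTGTTAAACATAACTACAGAACACGTTAATCCCAAAGCTGTGGACGGGAACAACTCG, running 3'→5'. Reverse for the 5'→3' convention.

5'-GCTCAACAAGGGCAGGTGTCGAAACCCTAATTGCACAAGACATCAATACAAATTGTTTTACTATATCAAACTATGGA-3'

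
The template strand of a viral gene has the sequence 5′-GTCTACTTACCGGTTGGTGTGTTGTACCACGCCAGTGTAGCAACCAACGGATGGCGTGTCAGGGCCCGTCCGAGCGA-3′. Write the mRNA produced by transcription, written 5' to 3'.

5′-UCGCUCGGACGGGCCCUGACACGCCAUCCGUUGGUUGCUACACUGGCGUGGUACAACACACCAACCGGUAAGUAGAC-3′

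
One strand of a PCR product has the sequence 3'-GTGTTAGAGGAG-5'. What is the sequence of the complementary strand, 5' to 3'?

The strand is given 3'→5', so its complement runs 5'→3' in the same left-to-right order: pair each base A↔T, G↔C.

5'-CACAATCTCCTC-3'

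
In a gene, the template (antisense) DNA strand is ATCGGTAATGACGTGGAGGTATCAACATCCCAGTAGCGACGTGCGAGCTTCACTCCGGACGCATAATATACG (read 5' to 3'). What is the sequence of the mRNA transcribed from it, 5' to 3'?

RNA polymerase reads the template 3'→5' and synthesizes mRNA 5'→3' by base-pairing (A→U, T→A, G↔C). The complement of the template is TAGCCATTACTGCACCTCCATAGTTGTAGGGTCATCGCTGCACGCTCGAAGTGAGGCCTGCGTATTATATGC; antiparallel, so 5'→3' the coding strand is CGTATATTATGCGTCCGGAGTGAAGCTCGCACGTCGCTACTGGGATGTTGATACCTCCACGTCATTACCGAT. Replace T with U for the mRNA.

5'-CGUAUAUUAUGCGUCCGGAGUGAAGCUCGCACGUCGCUACUGGGAUGUUGAUACCUCCACGUCAUUACCGAU-3'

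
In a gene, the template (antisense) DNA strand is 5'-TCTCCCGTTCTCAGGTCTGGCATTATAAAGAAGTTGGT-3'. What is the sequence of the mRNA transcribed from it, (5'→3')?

5'-ACCAACUUCUUUAUAAUGCCAGACCUGAGAACGGGAGA-3'

RNA polymerase reads the template 3'→5' and synthesizes mRNA 5'→3' by base-pairing (A→U, T→A, G↔C). The complement of the template is AGAGGGCAAGAGTCCAGACCGTAATATTTCTTCAACCA; antiparallel, so 5'→3' the coding strand is ACCAACTTCTTTATAATGCCAGACCTGAGAACGGGAGA. Replace T with U for the mRNA.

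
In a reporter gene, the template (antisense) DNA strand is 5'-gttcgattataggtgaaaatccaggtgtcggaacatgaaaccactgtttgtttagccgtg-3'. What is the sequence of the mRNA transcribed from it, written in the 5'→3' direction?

5'-CACGGCUAAACAAACAGUGGUUUCAUGUUCCGACACCUGGAUUUUCACCUAUAAUCGAAC-3'

The mRNA has the sequence of the coding strand (reverse complement of the template) with T→U. Reverse complement of GTTCGATTATAGGTGAAAATCCAGGTGTCGGAACATGAAACCACTGTTTGTTTAGCCGTG is CACGGCTAAACAAACAGTGGTTTCATGTTCCGACACCTGGATTTTCACCTATAATCGAAC; then T→U.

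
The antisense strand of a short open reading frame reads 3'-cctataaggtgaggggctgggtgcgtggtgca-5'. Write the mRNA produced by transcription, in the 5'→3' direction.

5′-GGAUAUUCCACUCCCCGACCCACGCACCACGU-3′

Reading the template 3'→5' as shown, RNA polymerase pairs each base (A→U, T→A, G↔C) to build mRNA 5'→3' directly.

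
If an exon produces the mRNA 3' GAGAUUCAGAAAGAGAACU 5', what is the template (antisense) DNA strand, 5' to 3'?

5′-CTCTAAGTCTTTCTCTTGA-3′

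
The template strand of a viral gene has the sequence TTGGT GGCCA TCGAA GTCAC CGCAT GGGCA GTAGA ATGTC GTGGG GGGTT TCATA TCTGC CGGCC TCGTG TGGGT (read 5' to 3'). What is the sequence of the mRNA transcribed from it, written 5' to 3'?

5'-ACCCACACGAGGCCGGCAGAUAUGAAACCCCCCACGACAUUCUACUGCCCAUGCGGUGACUUCGAUGGCCACCAA-3'

The mRNA has the sequence of the coding strand (reverse complement of the template) with T→U. Reverse complement of TTGGTGGCCATCGAAGTCACCGCATGGGCAGTAGAATGTCGTGGGGGGTTTCATATCTGCCGGCCTCGTGTGGGT is ACCCACACGAGGCCGGCAGATATGAAACCCCCCACGACATTCTACTGCCCATGCGGTGACTTCGATGGCCACCAA; then T→U.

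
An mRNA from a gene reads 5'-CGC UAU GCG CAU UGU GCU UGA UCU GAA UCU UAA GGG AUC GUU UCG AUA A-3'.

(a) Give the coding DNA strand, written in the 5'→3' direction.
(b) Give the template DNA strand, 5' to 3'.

(a) The coding strand matches the mRNA with U→T.
(b) The template strand is the reverse complement of the coding strand.

(a) 5'-CGCTATGCGCATTGTGCTTGATCTGAATCTTAAGGGATCGTTTCGATAA-3'
(b) 5'-TTATCGAAACGATCCCTTAAGATTCAGATCAAGCACAATGCGCATAGCG-3'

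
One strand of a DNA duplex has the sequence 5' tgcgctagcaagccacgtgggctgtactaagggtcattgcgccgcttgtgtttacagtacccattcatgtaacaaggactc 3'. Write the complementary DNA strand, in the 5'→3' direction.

5'-GAGTCCTTGTTACATGAATGGGTACTGTAAACACAAGCGGCGCAATGACCCTTAGTACAGCCCACGTGGCTTGCTAGCGCA-3'

The complement of TGCGCTAGCAAGCCACGTGGGCTGTACTAAGGGTCATTGCGCCGCTTGTGTTTACAGTACCCATTCATGTAACAAGGACTC is ACGCGATCGTTCGGTGCACCCGACATGATTCCCAGTAACGCGGCGAACACAAATGTCATGGGTAAGTACATTGTTCCTGAG (A↔T, G↔C). DNA strands are antiparallel, so the complementary strand runs 3'→5'; reversing gives the 5'→3' form.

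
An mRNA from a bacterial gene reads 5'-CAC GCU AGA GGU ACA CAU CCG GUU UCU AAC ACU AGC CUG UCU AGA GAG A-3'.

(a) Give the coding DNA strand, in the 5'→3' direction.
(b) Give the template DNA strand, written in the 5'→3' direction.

(a) The coding strand matches the mRNA with U→T.
(b) The template strand is the reverse complement of the coding strand.

(a) 5'-CACGCTAGAGGTACACATCCGGTTTCTAACACTAGCCTGTCTAGAGAGA-3'
(b) 5′-TCTCTCTAGACAGGCTAGTGTTAGAAACCGGATGTGTACCTCTAGCGTG-3′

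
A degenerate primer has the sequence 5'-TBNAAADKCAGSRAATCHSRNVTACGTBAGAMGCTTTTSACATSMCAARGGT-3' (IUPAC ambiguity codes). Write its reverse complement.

Standard pairs A↔T, G↔C; ambiguity codes pair R↔Y, M↔K, S↔S, B↔V, D↔H, N↔N. Complement (AVNTTTHMGTCSYTTAGDSYNBATGCAVTCTKCGAAAASTGTASKGTTYCCA), then reverse for 5'→3'.

5'-ACCYTTGKSATGTSAAAAGCKTCTVACGTABNYSDGATTYSCTGMHTTTNVA-3'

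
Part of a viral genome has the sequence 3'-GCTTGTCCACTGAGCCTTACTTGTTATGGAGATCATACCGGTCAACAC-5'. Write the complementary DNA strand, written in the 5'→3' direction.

5'-CGAACAGGTGACTCGGAATGAACAATACCTCTAGTATGGCCAGTTGTG-3'

The strand is given 3'→5', so its complement runs 5'→3' in the same left-to-right order: pair each base A↔T, G↔C.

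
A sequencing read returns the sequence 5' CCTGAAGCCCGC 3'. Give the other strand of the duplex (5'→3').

5′-GCGGGCTTCAGG-3′

The complement of CCTGAAGCCCGC is GGACTTCGGGCG (A↔T, G↔C). DNA strands are antiparallel, so the complementary strand runs 3'→5'; reversing gives the 5'→3' form.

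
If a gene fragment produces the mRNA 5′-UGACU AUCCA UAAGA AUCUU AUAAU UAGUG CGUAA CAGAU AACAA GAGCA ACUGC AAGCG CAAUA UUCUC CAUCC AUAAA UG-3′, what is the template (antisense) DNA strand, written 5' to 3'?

5'-CATTTATGGATGGAGAATATTGCGCTTGCAGTTGCTCTTGTTATCTGTTACGCACTAATTATAAGATTCTTATGGATAGTCA-3'

Replace U with T to get the coding DNA strand: TGACTATCCATAAGAATCTTATAATTAGTGCGTAACAGATAACAAGAGCAACTGCAAGCGCAATATTCTCCATCCATAAATG. The template strand is its reverse complement (complement ACTGATAGGTATTCTTAGAATATTAATCACGCATTGTCTATTGTTCTCGTTGACGTTCGCGTTATAAGAGGTAGGTATTTAC, then reverse).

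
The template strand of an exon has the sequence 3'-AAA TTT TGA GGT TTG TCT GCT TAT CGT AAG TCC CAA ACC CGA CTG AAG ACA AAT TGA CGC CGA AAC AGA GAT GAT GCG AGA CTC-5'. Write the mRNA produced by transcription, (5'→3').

5'-UUUAAAACUCCAAACAGACGAAUAGCAUUCAGGGUUUGGGCUGACUUCUGUUUAACUGCGGCUUUGUCUCUACUACGCUCUGAG-3'

Reading the template 3'→5' as shown, RNA polymerase pairs each base (A→U, T→A, G↔C) to build mRNA 5'→3' directly.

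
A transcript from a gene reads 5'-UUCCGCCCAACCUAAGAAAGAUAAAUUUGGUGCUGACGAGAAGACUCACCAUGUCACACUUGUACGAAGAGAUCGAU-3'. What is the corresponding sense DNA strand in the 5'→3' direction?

5'-TTCCGCCCAACCTAAGAAAGATAAATTTGGTGCTGACGAGAAGACTCACCATGTCACACTTGTACGAAGAGATCGAT-3'

The coding DNA strand has the same 5'→3' sequence as the mRNA with U replaced by T.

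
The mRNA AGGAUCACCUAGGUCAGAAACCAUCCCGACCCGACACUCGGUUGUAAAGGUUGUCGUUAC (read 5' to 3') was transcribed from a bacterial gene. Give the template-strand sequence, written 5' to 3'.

Replace U with T to get the coding DNA strand: AGGATCACCTAGGTCAGAAACCATCCCGACCCGACACTCGGTTGTAAAGGTTGTCGTTAC. The template strand is its reverse complement (complement TCCTAGTGGATCCAGTCTTTGGTAGGGCTGGGCTGTGAGCCAACATTTCCAACAGCAATG, then reverse).

5′-GTAACGACAACCTTTACAACCGAGTGTCGGGTCGGGATGGTTTCTGACCTAGGTGATCCT-3′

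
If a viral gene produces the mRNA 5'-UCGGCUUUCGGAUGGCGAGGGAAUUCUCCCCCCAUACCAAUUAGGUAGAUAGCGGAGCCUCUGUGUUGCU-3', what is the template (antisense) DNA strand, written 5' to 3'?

Replace U with T to get the coding DNA strand: TCGGCTTTCGGATGGCGAGGGAATTCTCCCCCCATACCAATTAGGTAGATAGCGGAGCCTCTGTGTTGCT. The template strand is its reverse complement (complement AGCCGAAAGCCTACCGCTCCCTTAAGAGGGGGGTATGGTTAATCCATCTATCGCCTCGGAGACACAACGA, then reverse).

5'-AGCAACACAGAGGCTCCGCTATCTACCTAATTGGTATGGGGGGAGAATTCCCTCGCCATCCGAAAGCCGA-3'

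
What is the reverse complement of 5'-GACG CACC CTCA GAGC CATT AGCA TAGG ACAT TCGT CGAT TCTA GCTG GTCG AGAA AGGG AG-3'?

5'-CTCCCTTTCTCGACCAGCTAGAATCGACGAATGTCCTATGCTAATGGCTCTGAGGGTGCGTC-3'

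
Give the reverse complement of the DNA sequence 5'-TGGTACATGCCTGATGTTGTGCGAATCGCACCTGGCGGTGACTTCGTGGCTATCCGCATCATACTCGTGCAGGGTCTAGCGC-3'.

5'-GCGCTAGACCCTGCACGAGTATGATGCGGATAGCCACGAAGTCACCGCCAGGTGCGATTCGCACAACATCAGGCATGTACCA-3'

Reading the sequence 3'→5' and pairing each base (A↔T, G↔C) gives the reverse complement directly.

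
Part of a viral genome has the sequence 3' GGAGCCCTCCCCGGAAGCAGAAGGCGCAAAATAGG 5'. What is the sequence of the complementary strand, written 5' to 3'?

5'-CCTCGGGAGGGGCCTTCGTCTTCCGCGTTTTATCC-3'

The strand is given 3'→5', so its complement runs 5'→3' in the same left-to-right order: pair each base A↔T, G↔C.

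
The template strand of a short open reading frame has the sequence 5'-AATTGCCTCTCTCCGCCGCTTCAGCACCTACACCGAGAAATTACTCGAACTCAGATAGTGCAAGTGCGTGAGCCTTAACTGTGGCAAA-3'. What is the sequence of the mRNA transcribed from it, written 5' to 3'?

RNA polymerase reads the template 3'→5' and synthesizes mRNA 5'→3' by base-pairing (A→U, T→A, G↔C). The complement of the template is TTAACGGAGAGAGGCGGCGAAGTCGTGGATGTGGCTCTTTAATGAGCTTGAGTCTATCACGTTCACGCACTCGGAATTGACACCGTTT; antiparallel, so 5'→3' the coding strand is TTTGCCACAGTTAAGGCTCACGCACTTGCACTATCTGAGTTCGAGTAATTTCTCGGTGTAGGTGCTGAAGCGGCGGAGAGAGGCAATT. Replace T with U for the mRNA.

5'-UUUGCCACAGUUAAGGCUCACGCACUUGCACUAUCUGAGUUCGAGUAAUUUCUCGGUGUAGGUGCUGAAGCGGCGGAGAGAGGCAAUU-3'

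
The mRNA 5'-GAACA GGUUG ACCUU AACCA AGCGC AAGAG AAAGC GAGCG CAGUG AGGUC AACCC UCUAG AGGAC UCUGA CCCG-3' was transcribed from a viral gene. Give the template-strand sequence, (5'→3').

5′-CGGGTCAGAGTCCTCTAGAGGGTTGACCTCACTGCGCTCGCTTTCTCTTGCGCTTGGTTAAGGTCAACCTGTTC-3′

Replace U with T to get the coding DNA strand: GAACAGGTTGACCTTAACCAAGCGCAAGAGAAAGCGAGCGCAGTGAGGTCAACCCTCTAGAGGACTCTGACCCG. The template strand is its reverse complement (complement CTTGTCCAACTGGAATTGGTTCGCGTTCTCTTTCGCTCGCGTCACTCCAGTTGGGAGATCTCCTGAGACTGGGC, then reverse).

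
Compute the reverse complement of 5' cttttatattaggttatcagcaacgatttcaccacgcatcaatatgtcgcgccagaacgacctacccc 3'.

Reading the sequence 3'→5' and pairing each base (A↔T, G↔C) gives the reverse complement directly.

5′-GGGGTAGGTCGTTCTGGCGCGACATATTGATGCGTGGTGAAATCGTTGCTGATAACCTAATATAAAAG-3′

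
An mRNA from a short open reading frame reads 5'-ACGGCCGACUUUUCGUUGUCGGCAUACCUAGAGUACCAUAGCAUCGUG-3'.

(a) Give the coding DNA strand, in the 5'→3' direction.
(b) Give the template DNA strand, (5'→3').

(a) 5'-ACGGCCGACTTTTCGTTGTCGGCATACCTAGAGTACCATAGCATCGTG-3'
(b) 5'-CACGATGCTATGGTACTCTAGGTATGCCGACAACGAAAAGTCGGCCGT-3'

(a) The coding strand matches the mRNA with U→T.
(b) The template strand is the reverse complement of the coding strand.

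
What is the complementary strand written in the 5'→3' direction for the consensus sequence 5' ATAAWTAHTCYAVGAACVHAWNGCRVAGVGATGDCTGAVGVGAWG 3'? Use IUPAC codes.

5'-CWTCBCBTCAGHCATCBCTBYGCNWTDBGTTCBTRGADTAWTTAT-3'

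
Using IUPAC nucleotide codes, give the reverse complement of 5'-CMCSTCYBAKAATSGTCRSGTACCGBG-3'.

Standard pairs A↔T, G↔C; ambiguity codes pair R↔Y, M↔K, S↔S, B↔V. Complement (GKGSAGRVTMTTASCAGYSCATGGCVC), then reverse for 5'→3'.

5'-CVCGGTACSYGACSATTMTVRGASGKG-3'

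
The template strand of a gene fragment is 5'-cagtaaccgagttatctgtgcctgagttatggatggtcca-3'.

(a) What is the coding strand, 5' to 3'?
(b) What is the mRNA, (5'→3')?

(a) The coding strand is the reverse complement of the template: complement GTCATTGGCTCAATAGACACGGACTCAATACCTACCAGGT, then reverse.
(b) mRNA has the coding-strand sequence with T→U.

(a) 5'-TGGACCATCCATAACTCAGGCACAGATAACTCGGTTACTG-3'
(b) 5′-UGGACCAUCCAUAACUCAGGCACAGAUAACUCGGUUACUG-3′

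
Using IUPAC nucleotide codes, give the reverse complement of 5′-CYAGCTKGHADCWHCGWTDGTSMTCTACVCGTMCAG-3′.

5'-CTGKACGBGTAGAKSACHAWCGDWGHTDCMAGCTRG-3'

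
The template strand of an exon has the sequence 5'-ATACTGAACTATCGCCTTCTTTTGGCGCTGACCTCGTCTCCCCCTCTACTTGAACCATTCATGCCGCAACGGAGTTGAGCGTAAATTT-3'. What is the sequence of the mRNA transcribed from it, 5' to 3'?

5'-AAAUUUACGCUCAACUCCGUUGCGGCAUGAAUGGUUCAAGUAGAGGGGGAGACGAGGUCAGCGCCAAAAGAAGGCGAUAGUUCAGUAU-3'

RNA polymerase reads the template 3'→5' and synthesizes mRNA 5'→3' by base-pairing (A→U, T→A, G↔C). The complement of the template is TATGACTTGATAGCGGAAGAAAACCGCGACTGGAGCAGAGGGGGAGATGAACTTGGTAAGTACGGCGTTGCCTCAACTCGCATTTAAA; antiparallel, so 5'→3' the coding strand is AAATTTACGCTCAACTCCGTTGCGGCATGAATGGTTCAAGTAGAGGGGGAGACGAGGTCAGCGCCAAAAGAAGGCGATAGTTCAGTAT. Replace T with U for the mRNA.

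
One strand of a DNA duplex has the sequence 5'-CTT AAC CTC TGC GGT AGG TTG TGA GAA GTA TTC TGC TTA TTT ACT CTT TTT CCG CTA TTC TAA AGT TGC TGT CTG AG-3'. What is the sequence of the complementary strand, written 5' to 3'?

Pairing A↔T and G↔C gives GAATTGGAGACGCCATCCAACACTCTTCATAAGACGAATAAATGAGAAAAAGGCGATAAGATTTCAACGACAGACTC, running 3'→5'. Reverse for the 5'→3' convention.

5'-CTCAGACAGCAACTTTAGAATAGCGGAAAAAGAGTAAATAAGCAGAATACTTCTCACAACCTACCGCAGAGGTTAAG-3'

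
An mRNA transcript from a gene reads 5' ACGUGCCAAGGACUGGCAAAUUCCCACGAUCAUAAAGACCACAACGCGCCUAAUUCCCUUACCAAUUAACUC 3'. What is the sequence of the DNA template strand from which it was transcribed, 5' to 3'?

5'-GAGTTAATTGGTAAGGGAATTAGGCGCGTTGTGGTCTTTATGATCGTGGGAATTTGCCAGTCCTTGGCACGT-3'

Replace U with T to get the coding DNA strand: ACGTGCCAAGGACTGGCAAATTCCCACGATCATAAAGACCACAACGCGCCTAATTCCCTTACCAATTAACTC. The template strand is its reverse complement (complement TGCACGGTTCCTGACCGTTTAAGGGTGCTAGTATTTCTGGTGTTGCGCGGATTAAGGGAATGGTTAATTGAG, then reverse).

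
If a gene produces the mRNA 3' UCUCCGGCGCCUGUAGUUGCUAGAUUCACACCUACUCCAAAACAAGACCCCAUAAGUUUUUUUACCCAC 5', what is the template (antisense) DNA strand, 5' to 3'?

Written 5'→3' the mRNA is CACCCAUUUUUUUGAAUACCCCAGAACAAAACCUCAUCCACACUUAGAUCGUUGAUGUCCGCGGCCUCU, so the coding DNA strand is CACCCATTTTTTTGAATACCCCAGAACAAAACCTCATCCACACTTAGATCGTTGATGTCCGCGGCCTCT. The template is its reverse complement.

5′-AGAGGCCGCGGACATCAACGATCTAAGTGTGGATGAGGTTTTGTTCTGGGGTATTCAAAAAAATGGGTG-3′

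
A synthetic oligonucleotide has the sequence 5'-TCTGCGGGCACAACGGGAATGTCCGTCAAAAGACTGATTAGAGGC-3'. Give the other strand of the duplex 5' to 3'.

The complement of TCTGCGGGCACAACGGGAATGTCCGTCAAAAGACTGATTAGAGGC is AGACGCCCGTGTTGCCCTTACAGGCAGTTTTCTGACTAATCTCCG (A↔T, G↔C). DNA strands are antiparallel, so the complementary strand runs 3'→5'; reversing gives the 5'→3' form.

5'-GCCTCTAATCAGTCTTTTGACGGACATTCCCGTTGTGCCCGCAGA-3'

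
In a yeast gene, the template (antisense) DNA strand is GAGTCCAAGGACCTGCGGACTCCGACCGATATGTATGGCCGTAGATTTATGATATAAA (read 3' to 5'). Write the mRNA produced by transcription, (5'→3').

Reading the template 3'→5' as shown, RNA polymerase pairs each base (A→U, T→A, G↔C) to build mRNA 5'→3' directly.

5'-CUCAGGUUCCUGGACGCCUGAGGCUGGCUAUACAUACCGGCAUCUAAAUACUAUAUUU-3'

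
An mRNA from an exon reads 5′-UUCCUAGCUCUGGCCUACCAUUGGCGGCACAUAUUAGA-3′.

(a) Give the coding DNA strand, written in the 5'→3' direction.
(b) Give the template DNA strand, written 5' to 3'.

(a) The coding strand matches the mRNA with U→T.
(b) The template strand is the reverse complement of the coding strand.

(a) 5'-TTCCTAGCTCTGGCCTACCATTGGCGGCACATATTAGA-3'
(b) 5′-TCTAATATGTGCCGCCAATGGTAGGCCAGAGCTAGGAA-3′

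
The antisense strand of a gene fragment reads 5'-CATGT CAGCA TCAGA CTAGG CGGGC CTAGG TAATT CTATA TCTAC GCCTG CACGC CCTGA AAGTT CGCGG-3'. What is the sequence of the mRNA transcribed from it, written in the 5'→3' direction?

5'-CCGCGAACUUUCAGGGCGUGCAGGCGUAGAUAUAGAAUUACCUAGGCCCGCCUAGUCUGAUGCUGACAUG-3'

RNA polymerase reads the template 3'→5' and synthesizes mRNA 5'→3' by base-pairing (A→U, T→A, G↔C). The complement of the template is GTACAGTCGTAGTCTGATCCGCCCGGATCCATTAAGATATAGATGCGGACGTGCGGGACTTTCAAGCGCC; antiparallel, so 5'→3' the coding strand is CCGCGAACTTTCAGGGCGTGCAGGCGTAGATATAGAATTACCTAGGCCCGCCTAGTCTGATGCTGACATG. Replace T with U for the mRNA.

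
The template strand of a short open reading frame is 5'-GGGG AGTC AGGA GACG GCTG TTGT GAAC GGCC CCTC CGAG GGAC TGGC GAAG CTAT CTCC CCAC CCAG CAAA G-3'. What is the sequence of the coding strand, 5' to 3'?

The coding strand is complementary and antiparallel to the template: take the complement (A↔T, G↔C) and reverse.

5'-CTTTGCTGGGTGGGGAGATAGCTTCGCCAGTCCCTCGGAGGGGCCGTTCACAACAGCCGTCTCCTGACTCCCC-3'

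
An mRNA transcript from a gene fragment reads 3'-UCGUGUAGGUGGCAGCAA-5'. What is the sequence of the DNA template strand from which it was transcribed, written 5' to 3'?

Written 5'→3' the mRNA is AACGACGGUGGAUGUGCU, so the coding DNA strand is AACGACGGTGGATGTGCT. The template is its reverse complement.

5'-AGCACATCCACCGTCGTT-3'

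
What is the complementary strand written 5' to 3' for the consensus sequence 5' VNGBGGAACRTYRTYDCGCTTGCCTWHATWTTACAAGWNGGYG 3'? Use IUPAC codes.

5'-CRCCNWCTTGTAAWATDWAGGCAAGCGHRAYRAYGTTCCVCNB-3'

Standard pairs A↔T, G↔C; ambiguity codes pair R↔Y, W↔W, B↔V, D↔H, N↔N. Complement (BNCVCCTTGYARYARHGCGAACGGAWDTAWAATGTTCWNCCRC), then reverse for 5'→3'.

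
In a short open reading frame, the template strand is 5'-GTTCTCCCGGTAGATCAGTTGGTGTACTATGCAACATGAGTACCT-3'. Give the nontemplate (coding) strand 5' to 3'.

5'-AGGTACTCATGTTGCATAGTACACCAACTGATCTACCGGGAGAAC-3'

The coding strand is complementary and antiparallel to the template: take the complement (A↔T, G↔C) and reverse.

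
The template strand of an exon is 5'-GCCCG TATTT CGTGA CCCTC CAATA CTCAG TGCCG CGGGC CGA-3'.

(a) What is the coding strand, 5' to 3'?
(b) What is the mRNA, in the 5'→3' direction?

(a) 5′-TCGGCCCGCGGCACTGAGTATTGGAGGGTCACGAAATACGGGC-3′
(b) 5'-UCGGCCCGCGGCACUGAGUAUUGGAGGGUCACGAAAUACGGGC-3'

(a) The coding strand is the reverse complement of the template: complement CGGGCATAAAGCACTGGGAGGTTATGAGTCACGGCGCCCGGCT, then reverse.
(b) mRNA has the coding-strand sequence with T→U.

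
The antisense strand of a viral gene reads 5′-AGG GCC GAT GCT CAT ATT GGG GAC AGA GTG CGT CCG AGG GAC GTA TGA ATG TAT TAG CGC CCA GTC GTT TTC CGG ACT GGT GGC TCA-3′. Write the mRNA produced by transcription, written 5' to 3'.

5'-UGAGCCACCAGUCCGGAAAACGACUGGGCGCUAAUACAUUCAUACGUCCCUCGGACGCACUCUGUCCCCAAUAUGAGCAUCGGCCCU-3'

The mRNA has the sequence of the coding strand (reverse complement of the template) with T→U. Reverse complement of AGGGCCGATGCTCATATTGGGGACAGAGTGCGTCCGAGGGACGTATGAATGTATTAGCGCCCAGTCGTTTTCCGGACTGGTGGCTCA is TGAGCCACCAGTCCGGAAAACGACTGGGCGCTAATACATTCATACGTCCCTCGGACGCACTCTGTCCCCAATATGAGCATCGGCCCT; then T→U.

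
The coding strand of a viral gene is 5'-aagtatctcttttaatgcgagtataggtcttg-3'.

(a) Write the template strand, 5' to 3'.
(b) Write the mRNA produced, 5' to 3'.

(a) 5'-CAAGACCTATACTCGCATTAAAAGAGATACTT-3'
(b) 5′-AAGUAUCUCUUUUAAUGCGAGUAUAGGUCUUG-3′

(a) The template strand is the reverse complement of the coding strand: complement TTCATAGAGAAAATTACGCTCATATCCAGAAC, then reverse.
(b) mRNA matches the coding strand with T→U.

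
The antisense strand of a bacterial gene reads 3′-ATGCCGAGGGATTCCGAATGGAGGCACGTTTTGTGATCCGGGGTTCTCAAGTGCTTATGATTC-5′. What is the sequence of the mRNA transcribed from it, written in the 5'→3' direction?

5'-UACGGCUCCCUAAGGCUUACCUCCGUGCAAAACACUAGGCCCCAAGAGUUCACGAAUACUAAG-3'

Reading the template 3'→5' as shown, RNA polymerase pairs each base (A→U, T→A, G↔C) to build mRNA 5'→3' directly.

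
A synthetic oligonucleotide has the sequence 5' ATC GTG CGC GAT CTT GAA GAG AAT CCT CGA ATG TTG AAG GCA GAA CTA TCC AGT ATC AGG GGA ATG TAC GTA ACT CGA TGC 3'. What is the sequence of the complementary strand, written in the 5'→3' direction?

Pairing A↔T and G↔C gives TAGCACGCGCTAGAACTTCTCTTAGGAGCTTACAACTTCCGTCTTGATAGGTCATAGTCCCCTTACATGCATTGAGCTACG, running 3'→5'. Reverse for the 5'→3' convention.

5'-GCATCGAGTTACGTACATTCCCCTGATACTGGATAGTTCTGCCTTCAACATTCGAGGATTCTCTTCAAGATCGCGCACGAT-3'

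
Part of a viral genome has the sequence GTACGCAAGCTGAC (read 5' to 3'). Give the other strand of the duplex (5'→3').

5'-GTCAGCTTGCGTAC-3'

Pairing A↔T and G↔C gives CATGCGTTCGACTG, running 3'→5'. Reverse for the 5'→3' convention.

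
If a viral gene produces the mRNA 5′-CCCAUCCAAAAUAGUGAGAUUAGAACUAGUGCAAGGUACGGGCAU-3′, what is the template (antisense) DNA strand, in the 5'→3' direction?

Replace U with T to get the coding DNA strand: CCCATCCAAAATAGTGAGATTAGAACTAGTGCAAGGTACGGGCAT. The template strand is its reverse complement (complement GGGTAGGTTTTATCACTCTAATCTTGATCACGTTCCATGCCCGTA, then reverse).

5'-ATGCCCGTACCTTGCACTAGTTCTAATCTCACTATTTTGGATGGG-3'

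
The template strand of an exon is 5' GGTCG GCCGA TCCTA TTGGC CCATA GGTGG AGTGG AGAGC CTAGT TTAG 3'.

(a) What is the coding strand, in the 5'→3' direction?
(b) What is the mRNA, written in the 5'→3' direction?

(a) The coding strand is the reverse complement of the template: complement CCAGCCGGCTAGGATAACCGGGTATCCACCTCACCTCTCGGATCAAATC, then reverse.
(b) mRNA has the coding-strand sequence with T→U.

(a) 5'-CTAAACTAGGCTCTCCACTCCACCTATGGGCCAATAGGATCGGCCGACC-3'
(b) 5'-CUAAACUAGGCUCUCCACUCCACCUAUGGGCCAAUAGGAUCGGCCGACC-3'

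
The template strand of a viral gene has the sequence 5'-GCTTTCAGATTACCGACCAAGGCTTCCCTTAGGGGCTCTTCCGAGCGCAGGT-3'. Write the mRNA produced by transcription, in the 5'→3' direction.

5'-ACCUGCGCUCGGAAGAGCCCCUAAGGGAAGCCUUGGUCGGUAAUCUGAAAGC-3'

The mRNA has the sequence of the coding strand (reverse complement of the template) with T→U. Reverse complement of GCTTTCAGATTACCGACCAAGGCTTCCCTTAGGGGCTCTTCCGAGCGCAGGT is ACCTGCGCTCGGAAGAGCCCCTAAGGGAAGCCTTGGTCGGTAATCTGAAAGC; then T→U.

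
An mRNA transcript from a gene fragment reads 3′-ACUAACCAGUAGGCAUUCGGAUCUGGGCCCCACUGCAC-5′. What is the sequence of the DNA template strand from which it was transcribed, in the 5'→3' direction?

Written 5'→3' the mRNA is CACGUCACCCCGGGUCUAGGCUUACGGAUGACCAAUCA, so the coding DNA strand is CACGTCACCCCGGGTCTAGGCTTACGGATGACCAATCA. The template is its reverse complement.

5'-TGATTGGTCATCCGTAAGCCTAGACCCGGGGTGACGTG-3'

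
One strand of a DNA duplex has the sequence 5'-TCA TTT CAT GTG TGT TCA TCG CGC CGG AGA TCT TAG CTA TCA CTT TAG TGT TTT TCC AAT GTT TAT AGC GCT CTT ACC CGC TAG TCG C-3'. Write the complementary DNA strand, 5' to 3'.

Pairing A↔T and G↔C gives AGTAAAGTACACACAAGTAGCGCGGCCTCTAGAATCGATAGTGAAATCACAAAAAGGTTACAAATATCGCGAGAATGGGCGATCAGCG, running 3'→5'. Reverse for the 5'→3' convention.

5'-GCGACTAGCGGGTAAGAGCGCTATAAACATTGGAAAAACACTAAAGTGATAGCTAAGATCTCCGGCGCGATGAACACACATGAAATGA-3'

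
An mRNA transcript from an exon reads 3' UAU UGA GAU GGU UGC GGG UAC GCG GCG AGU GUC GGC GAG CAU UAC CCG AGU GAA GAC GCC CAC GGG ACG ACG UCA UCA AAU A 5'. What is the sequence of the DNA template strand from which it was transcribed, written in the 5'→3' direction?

5'-ATAACTCTACCAACGCCCATGCGCCGCTCACAGCCGCTCGTAATGGGCTCACTTCTGCGGGTGCCCTGCTGCAGTAGTTTAT-3'

Written 5'→3' the mRNA is AUAAACUACUGCAGCAGGGCACCCGCAGAAGUGAGCCCAUUACGAGCGGCUGUGAGCGGCGCAUGGGCGUUGGUAGAGUUAU, so the coding DNA strand is ATAAACTACTGCAGCAGGGCACCCGCAGAAGTGAGCCCATTACGAGCGGCTGTGAGCGGCGCATGGGCGTTGGTAGAGTTAT. The template is its reverse complement.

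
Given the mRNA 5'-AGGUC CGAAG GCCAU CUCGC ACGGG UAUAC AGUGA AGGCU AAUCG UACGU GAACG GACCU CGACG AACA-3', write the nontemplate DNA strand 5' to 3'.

The coding DNA strand has the same 5'→3' sequence as the mRNA with U replaced by T.

5′-AGGTCCGAAGGCCATCTCGCACGGGTATACAGTGAAGGCTAATCGTACGTGAACGGACCTCGACGAACA-3′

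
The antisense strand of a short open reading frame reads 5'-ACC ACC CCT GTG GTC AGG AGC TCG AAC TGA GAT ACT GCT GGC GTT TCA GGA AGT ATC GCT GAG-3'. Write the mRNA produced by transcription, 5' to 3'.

5'-CUCAGCGAUACUUCCUGAAACGCCAGCAGUAUCUCAGUUCGAGCUCCUGACCACAGGGGUGGU-3'

The mRNA has the sequence of the coding strand (reverse complement of the template) with T→U. Reverse complement of ACCACCCCTGTGGTCAGGAGCTCGAACTGAGATACTGCTGGCGTTTCAGGAAGTATCGCTGAG is CTCAGCGATACTTCCTGAAACGCCAGCAGTATCTCAGTTCGAGCTCCTGACCACAGGGGTGGT; then T→U.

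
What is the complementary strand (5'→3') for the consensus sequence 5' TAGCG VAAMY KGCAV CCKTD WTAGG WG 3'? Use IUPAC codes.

5'-CWCCTAWHAMGGBTGCMRKTTBCGCTA-3'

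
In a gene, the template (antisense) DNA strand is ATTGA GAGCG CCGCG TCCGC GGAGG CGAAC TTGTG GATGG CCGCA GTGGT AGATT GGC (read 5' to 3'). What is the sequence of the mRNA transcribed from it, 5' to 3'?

RNA polymerase reads the template 3'→5' and synthesizes mRNA 5'→3' by base-pairing (A→U, T→A, G↔C). The complement of the template is TAACTCTCGCGGCGCAGGCGCCTCCGCTTGAACACCTACCGGCGTCACCATCTAACCG; antiparallel, so 5'→3' the coding strand is GCCAATCTACCACTGCGGCCATCCACAAGTTCGCCTCCGCGGACGCGGCGCTCTCAAT. Replace T with U for the mRNA.

5'-GCCAAUCUACCACUGCGGCCAUCCACAAGUUCGCCUCCGCGGACGCGGCGCUCUCAAU-3'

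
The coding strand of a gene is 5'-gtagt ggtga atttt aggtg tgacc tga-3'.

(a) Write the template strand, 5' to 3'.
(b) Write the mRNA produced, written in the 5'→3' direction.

(a) 5'-TCAGGTCACACCTAAAATTCACCACTAC-3'
(b) 5'-GUAGUGGUGAAUUUUAGGUGUGACCUGA-3'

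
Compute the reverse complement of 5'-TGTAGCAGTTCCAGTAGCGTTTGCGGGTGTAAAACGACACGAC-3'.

5'-GTCGTGTCGTTTTACACCCGCAAACGCTACTGGAACTGCTACA-3'

Complement each base (A↔T, G↔C): ACATCGTCAAGGTCATCGCAAACGCCCACATTTTGCTGTGCTG. Then reverse.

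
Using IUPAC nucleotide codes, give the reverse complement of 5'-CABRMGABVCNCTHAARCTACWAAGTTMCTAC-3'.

Standard pairs A↔T, G↔C; ambiguity codes pair R↔Y, M↔K, W↔W, B↔V, H↔D, N↔N. Complement (GTVYKCTVBGNGADTTYGATGWTTCAAKGATG), then reverse for 5'→3'.

5'-GTAGKAACTTWGTAGYTTDAGNGBVTCKYVTG-3'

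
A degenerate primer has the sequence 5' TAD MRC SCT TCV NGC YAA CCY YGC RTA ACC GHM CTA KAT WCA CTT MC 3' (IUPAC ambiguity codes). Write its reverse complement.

Standard pairs A↔T, G↔C; ambiguity codes pair R↔Y, M↔K, W↔W, S↔S, D↔H, V↔B, N↔N. Complement (ATHKYGSGAAGBNCGRTTGGRRCGYATTGGCDKGATMTAWGTGAAKG), then reverse for 5'→3'.

5'-GKAAGTGWATMTAGKDCGGTTAYGCRRGGTTRGCNBGAAGSGYKHTA-3'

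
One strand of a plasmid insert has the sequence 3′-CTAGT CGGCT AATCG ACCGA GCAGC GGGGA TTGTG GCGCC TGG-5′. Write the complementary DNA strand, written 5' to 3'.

5′-GATCAGCCGATTAGCTGGCTCGTCGCCCCTAACACCGCGGACC-3′

The strand is given 3'→5', so its complement runs 5'→3' in the same left-to-right order: pair each base A↔T, G↔C.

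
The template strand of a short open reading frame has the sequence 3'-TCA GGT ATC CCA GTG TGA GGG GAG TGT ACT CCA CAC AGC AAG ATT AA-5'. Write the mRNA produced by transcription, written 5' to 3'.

5'-AGUCCAUAGGGUCACACUCCCCUCACAUGAGGUGUGUCGUUCUAAUU-3'

Reading the template 3'→5' as shown, RNA polymerase pairs each base (A→U, T→A, G↔C) to build mRNA 5'→3' directly.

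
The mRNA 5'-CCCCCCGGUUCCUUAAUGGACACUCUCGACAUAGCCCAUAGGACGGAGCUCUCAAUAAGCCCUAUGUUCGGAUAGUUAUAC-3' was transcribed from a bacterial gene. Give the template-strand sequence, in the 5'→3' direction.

Replace U with T to get the coding DNA strand: CCCCCCGGTTCCTTAATGGACACTCTCGACATAGCCCATAGGACGGAGCTCTCAATAAGCCCTATGTTCGGATAGTTATAC. The template strand is its reverse complement (complement GGGGGGCCAAGGAATTACCTGTGAGAGCTGTATCGGGTATCCTGCCTCGAGAGTTATTCGGGATACAAGCCTATCAATATG, then reverse).

5'-GTATAACTATCCGAACATAGGGCTTATTGAGAGCTCCGTCCTATGGGCTATGTCGAGAGTGTCCATTAAGGAACCGGGGGG-3'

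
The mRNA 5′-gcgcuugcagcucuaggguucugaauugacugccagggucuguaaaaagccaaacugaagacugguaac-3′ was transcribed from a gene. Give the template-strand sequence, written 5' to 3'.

Replace U with T to get the coding DNA strand: GCGCTTGCAGCTCTAGGGTTCTGAATTGACTGCCAGGGTCTGTAAAAAGCCAAACTGAAGACTGGTAAC. The template strand is its reverse complement (complement CGCGAACGTCGAGATCCCAAGACTTAACTGACGGTCCCAGACATTTTTCGGTTTGACTTCTGACCATTG, then reverse).

5'-GTTACCAGTCTTCAGTTTGGCTTTTTACAGACCCTGGCAGTCAATTCAGAACCCTAGAGCTGCAAGCGC-3'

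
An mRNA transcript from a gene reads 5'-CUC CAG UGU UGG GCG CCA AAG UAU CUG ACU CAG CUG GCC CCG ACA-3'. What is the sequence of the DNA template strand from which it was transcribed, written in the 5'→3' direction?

5′-TGTCGGGGCCAGCTGAGTCAGATACTTTGGCGCCCAACACTGGAG-3′

Replace U with T to get the coding DNA strand: CTCCAGTGTTGGGCGCCAAAGTATCTGACTCAGCTGGCCCCGACA. The template strand is its reverse complement (complement GAGGTCACAACCCGCGGTTTCATAGACTGAGTCGACCGGGGCTGT, then reverse).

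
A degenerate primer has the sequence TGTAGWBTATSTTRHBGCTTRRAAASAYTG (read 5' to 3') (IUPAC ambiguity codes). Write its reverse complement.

5'-CARTSTTTYYAAGCVDYAASATAVWCTACA-3'

Standard pairs A↔T, G↔C; ambiguity codes pair R↔Y, W↔W, S↔S, B↔V, H↔D. Complement (ACATCWVATASAAYDVCGAAYYTTTSTRAC), then reverse for 5'→3'.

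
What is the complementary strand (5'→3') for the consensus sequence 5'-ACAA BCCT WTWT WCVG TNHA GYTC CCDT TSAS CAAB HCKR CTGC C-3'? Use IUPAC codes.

5'-GGCAGYMGDVTTGSTSAAHGGGARCTDNACBGWAWAWAGGVTTGT-3'

Standard pairs A↔T, G↔C; ambiguity codes pair R↔Y, K↔M, W↔W, S↔S, B↔V, D↔H, N↔N. Complement (TGTTVGGAWAWAWGBCANDTCRAGGGHAASTSGTTVDGMYGACGG), then reverse for 5'→3'.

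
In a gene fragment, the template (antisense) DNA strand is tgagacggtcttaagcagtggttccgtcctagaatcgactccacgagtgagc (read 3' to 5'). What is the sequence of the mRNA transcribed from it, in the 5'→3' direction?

Reading the template 3'→5' as shown, RNA polymerase pairs each base (A→U, T→A, G↔C) to build mRNA 5'→3' directly.

5'-ACUCUGCCAGAAUUCGUCACCAAGGCAGGAUCUUAGCUGAGGUGCUCACUCG-3'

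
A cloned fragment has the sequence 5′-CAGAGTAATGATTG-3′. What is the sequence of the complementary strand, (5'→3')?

The complement of CAGAGTAATGATTG is GTCTCATTACTAAC (A↔T, G↔C). DNA strands are antiparallel, so the complementary strand runs 3'→5'; reversing gives the 5'→3' form.

5'-CAATCATTACTCTG-3'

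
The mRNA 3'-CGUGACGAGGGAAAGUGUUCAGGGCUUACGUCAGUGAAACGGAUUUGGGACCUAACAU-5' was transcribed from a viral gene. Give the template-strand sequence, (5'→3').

Written 5'→3' the mRNA is UACAAUCCAGGGUUUAGGCAAAGUGACUGCAUUCGGGACUUGUGAAAGGGAGCAGUGC, so the coding DNA strand is TACAATCCAGGGTTTAGGCAAAGTGACTGCATTCGGGACTTGTGAAAGGGAGCAGTGC. The template is its reverse complement.

5'-GCACTGCTCCCTTTCACAAGTCCCGAATGCAGTCACTTTGCCTAAACCCTGGATTGTA-3'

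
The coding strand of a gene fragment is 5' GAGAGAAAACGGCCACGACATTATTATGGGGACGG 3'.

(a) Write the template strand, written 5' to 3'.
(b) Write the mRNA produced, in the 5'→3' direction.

(a) The template strand is the reverse complement of the coding strand: complement CTCTCTTTTGCCGGTGCTGTAATAATACCCCTGCC, then reverse.
(b) mRNA matches the coding strand with T→U.

(a) 5′-CCGTCCCCATAATAATGTCGTGGCCGTTTTCTCTC-3′
(b) 5'-GAGAGAAAACGGCCACGACAUUAUUAUGGGGACGG-3'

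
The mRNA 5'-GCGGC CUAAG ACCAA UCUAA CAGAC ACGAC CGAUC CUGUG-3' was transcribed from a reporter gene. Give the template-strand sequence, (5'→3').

Replace U with T to get the coding DNA strand: GCGGCCTAAGACCAATCTAACAGACACGACCGATCCTGTG. The template strand is its reverse complement (complement CGCCGGATTCTGGTTAGATTGTCTGTGCTGGCTAGGACAC, then reverse).

5'-CACAGGATCGGTCGTGTCTGTTAGATTGGTCTTAGGCCGC-3'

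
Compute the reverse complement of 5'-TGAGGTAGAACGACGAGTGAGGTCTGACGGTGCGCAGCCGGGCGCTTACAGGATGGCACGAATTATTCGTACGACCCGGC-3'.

5'-GCCGGGTCGTACGAATAATTCGTGCCATCCTGTAAGCGCCCGGCTGCGCACCGTCAGACCTCACTCGTCGTTCTACCTCA-3'

Complement each base (A↔T, G↔C): ACTCCATCTTGCTGCTCACTCCAGACTGCCACGCGTCGGCCCGCGAATGTCCTACCGTGCTTAATAAGCATGCTGGGCCG. Then reverse.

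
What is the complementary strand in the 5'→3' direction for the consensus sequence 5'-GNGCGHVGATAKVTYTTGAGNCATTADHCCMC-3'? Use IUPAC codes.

Standard pairs A↔T, G↔C; ambiguity codes pair Y↔R, M↔K, D↔H, V↔B, N↔N. Complement (CNCGCDBCTATMBARAACTCNGTAATHDGGKG), then reverse for 5'→3'.

5'-GKGGDHTAATGNCTCAARABMTATCBDCGCNC-3'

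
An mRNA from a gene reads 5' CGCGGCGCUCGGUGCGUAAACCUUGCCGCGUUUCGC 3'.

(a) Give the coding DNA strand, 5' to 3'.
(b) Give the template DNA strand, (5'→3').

(a) 5′-CGCGGCGCTCGGTGCGTAAACCTTGCCGCGTTTCGC-3′
(b) 5′-GCGAAACGCGGCAAGGTTTACGCACCGAGCGCCGCG-3′

(a) The coding strand matches the mRNA with U→T.
(b) The template strand is the reverse complement of the coding strand.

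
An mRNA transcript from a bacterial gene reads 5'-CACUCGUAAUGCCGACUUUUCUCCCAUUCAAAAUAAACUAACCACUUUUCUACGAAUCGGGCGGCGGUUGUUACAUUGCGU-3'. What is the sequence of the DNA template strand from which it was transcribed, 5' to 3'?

5′-ACGCAATGTAACAACCGCCGCCCGATTCGTAGAAAAGTGGTTAGTTTATTTTGAATGGGAGAAAAGTCGGCATTACGAGTG-3′

Replace U with T to get the coding DNA strand: CACTCGTAATGCCGACTTTTCTCCCATTCAAAATAAACTAACCACTTTTCTACGAATCGGGCGGCGGTTGTTACATTGCGT. The template strand is its reverse complement (complement GTGAGCATTACGGCTGAAAAGAGGGTAAGTTTTATTTGATTGGTGAAAAGATGCTTAGCCCGCCGCCAACAATGTAACGCA, then reverse).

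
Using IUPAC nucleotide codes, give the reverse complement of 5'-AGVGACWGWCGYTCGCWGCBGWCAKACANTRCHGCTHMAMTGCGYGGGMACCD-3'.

5′-HGGTKCCCRCGCAKTKDAGCDGYANTGTMTGWCVGCWGCGARCGWCWGTCBCT-3′

Standard pairs A↔T, G↔C; ambiguity codes pair R↔Y, M↔K, W↔W, B↔V, D↔H, N↔N. Complement (TCBCTGWCWGCRAGCGWCGVCWGTMTGTNAYGDCGADKTKACGCRCCCKTGGH), then reverse for 5'→3'.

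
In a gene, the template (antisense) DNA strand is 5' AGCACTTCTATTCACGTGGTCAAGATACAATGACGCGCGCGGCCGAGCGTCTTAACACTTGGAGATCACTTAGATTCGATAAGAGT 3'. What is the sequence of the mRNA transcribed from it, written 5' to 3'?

RNA polymerase reads the template 3'→5' and synthesizes mRNA 5'→3' by base-pairing (A→U, T→A, G↔C). The complement of the template is TCGTGAAGATAAGTGCACCAGTTCTATGTTACTGCGCGCGCCGGCTCGCAGAATTGTGAACCTCTAGTGAATCTAAGCTATTCTCA; antiparallel, so 5'→3' the coding strand is ACTCTTATCGAATCTAAGTGATCTCCAAGTGTTAAGACGCTCGGCCGCGCGCGTCATTGTATCTTGACCACGTGAATAGAAGTGCT. Replace T with U for the mRNA.

5'-ACUCUUAUCGAAUCUAAGUGAUCUCCAAGUGUUAAGACGCUCGGCCGCGCGCGUCAUUGUAUCUUGACCACGUGAAUAGAAGUGCU-3'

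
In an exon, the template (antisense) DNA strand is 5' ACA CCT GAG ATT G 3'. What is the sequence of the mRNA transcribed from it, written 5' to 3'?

5′-CAAUCUCAGGUGU-3′

The mRNA has the sequence of the coding strand (reverse complement of the template) with T→U. Reverse complement of ACACCTGAGATTG is CAATCTCAGGTGT; then T→U.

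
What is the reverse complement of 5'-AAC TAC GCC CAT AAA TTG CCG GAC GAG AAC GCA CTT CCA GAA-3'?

5′-TTCTGGAAGTGCGTTCTCGTCCGGCAATTTATGGGCGTAGTT-3′

Complement each base (A↔T, G↔C): TTGATGCGGGTATTTAACGGCCTGCTCTTGCGTGAAGGTCTT. Then reverse.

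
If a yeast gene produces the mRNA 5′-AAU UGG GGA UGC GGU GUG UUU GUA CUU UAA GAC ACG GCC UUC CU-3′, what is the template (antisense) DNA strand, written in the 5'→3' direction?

5'-AGGAAGGCCGTGTCTTAAAGTACAAACACACCGCATCCCCAATT-3'

Replace U with T to get the coding DNA strand: AATTGGGGATGCGGTGTGTTTGTACTTTAAGACACGGCCTTCCT. The template strand is its reverse complement (complement TTAACCCCTACGCCACACAAACATGAAATTCTGTGCCGGAAGGA, then reverse).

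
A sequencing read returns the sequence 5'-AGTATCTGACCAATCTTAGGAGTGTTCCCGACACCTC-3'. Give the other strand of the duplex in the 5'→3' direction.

The complement of AGTATCTGACCAATCTTAGGAGTGTTCCCGACACCTC is TCATAGACTGGTTAGAATCCTCACAAGGGCTGTGGAG (A↔T, G↔C). DNA strands are antiparallel, so the complementary strand runs 3'→5'; reversing gives the 5'→3' form.

5'-GAGGTGTCGGGAACACTCCTAAGATTGGTCAGATACT-3'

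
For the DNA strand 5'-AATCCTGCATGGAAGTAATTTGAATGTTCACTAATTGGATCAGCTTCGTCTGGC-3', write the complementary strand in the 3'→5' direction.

Base-pairing A↔T, G↔C gives the complement. The complementary strand is antiparallel, so paired with a 5'→3' strand it runs 3'→5'.

3′-TTAGGACGTACCTTCATTAAACTTACAAGTGATTAACCTAGTCGAAGCAGACCG-5′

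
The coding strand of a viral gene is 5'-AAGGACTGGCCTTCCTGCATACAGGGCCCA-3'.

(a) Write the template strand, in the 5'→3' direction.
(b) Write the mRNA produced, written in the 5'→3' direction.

(a) 5'-TGGGCCCTGTATGCAGGAAGGCCAGTCCTT-3'
(b) 5'-AAGGACUGGCCUUCCUGCAUACAGGGCCCA-3'

(a) The template strand is the reverse complement of the coding strand: complement TTCCTGACCGGAAGGACGTATGTCCCGGGT, then reverse.
(b) mRNA matches the coding strand with T→U.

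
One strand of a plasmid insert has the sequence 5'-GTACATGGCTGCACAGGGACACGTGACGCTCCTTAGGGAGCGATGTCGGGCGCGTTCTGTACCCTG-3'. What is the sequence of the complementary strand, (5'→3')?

5'-CAGGGTACAGAACGCGCCCGACATCGCTCCCTAAGGAGCGTCACGTGTCCCTGTGCAGCCATGTAC-3'

The complement of GTACATGGCTGCACAGGGACACGTGACGCTCCTTAGGGAGCGATGTCGGGCGCGTTCTGTACCCTG is CATGTACCGACGTGTCCCTGTGCACTGCGAGGAATCCCTCGCTACAGCCCGCGCAAGACATGGGAC (A↔T, G↔C). DNA strands are antiparallel, so the complementary strand runs 3'→5'; reversing gives the 5'→3' form.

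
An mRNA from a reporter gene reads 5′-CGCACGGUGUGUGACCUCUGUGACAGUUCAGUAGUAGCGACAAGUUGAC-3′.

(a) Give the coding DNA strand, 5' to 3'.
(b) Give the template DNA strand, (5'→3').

(a) The coding strand matches the mRNA with U→T.
(b) The template strand is the reverse complement of the coding strand.

(a) 5'-CGCACGGTGTGTGACCTCTGTGACAGTTCAGTAGTAGCGACAAGTTGAC-3'
(b) 5'-GTCAACTTGTCGCTACTACTGAACTGTCACAGAGGTCACACACCGTGCG-3'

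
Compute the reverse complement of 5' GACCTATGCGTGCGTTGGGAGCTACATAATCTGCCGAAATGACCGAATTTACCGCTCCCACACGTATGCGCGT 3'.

Reading the sequence 3'→5' and pairing each base (A↔T, G↔C) gives the reverse complement directly.

5'-ACGCGCATACGTGTGGGAGCGGTAAATTCGGTCATTTCGGCAGATTATGTAGCTCCCAACGCACGCATAGGTC-3'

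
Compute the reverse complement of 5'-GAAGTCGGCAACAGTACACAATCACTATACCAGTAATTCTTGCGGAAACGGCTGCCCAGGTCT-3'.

Reading the sequence 3'→5' and pairing each base (A↔T, G↔C) gives the reverse complement directly.

5′-AGACCTGGGCAGCCGTTTCCGCAAGAATTACTGGTATAGTGATTGTGTACTGTTGCCGACTTC-3′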